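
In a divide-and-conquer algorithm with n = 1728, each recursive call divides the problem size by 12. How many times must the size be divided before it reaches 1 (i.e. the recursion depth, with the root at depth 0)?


Number of divisions = log_12(1728)
Sizes: 1728 -> 144 -> 12 -> 1 (3 divisions)
Recursion depth = 3


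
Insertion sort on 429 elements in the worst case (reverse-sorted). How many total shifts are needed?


In the worst case (reverse-sorted), each element shifts past all previous:
  Element 1: 1 shifts
  Element 2: 2 shifts
  Element 3: 3 shifts
  Element 4: 4 shifts
  Element 5: 5 shifts
  ...
  Element 428: 428 shifts
Total = 1 + 2 + ... + 428
= 429*(429-1)/2 = 91806


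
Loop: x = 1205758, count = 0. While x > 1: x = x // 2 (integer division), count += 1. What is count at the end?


The variable x halves each step:
x = 1205758 -> 602879 -> 301439 -> 150719 -> 75359 -> 37679 -> 18839 -> 9419 -> 4709 -> 2354 -> 1177 -> 588 -> 294 -> 147 -> 73 -> 36 -> 18 -> 9 -> 4 -> 2 -> 1
Number of halvings = floor(log2(1205758)) = 20


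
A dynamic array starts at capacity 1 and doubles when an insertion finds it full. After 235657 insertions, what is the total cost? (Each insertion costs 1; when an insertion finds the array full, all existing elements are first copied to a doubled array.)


Insertion cost: 235657 (one per element)
Resizes occur just before inserting elements 2, 3, 5, 9, ...
Elements copied at each resize: 1 + 2 + 4 + 8 + 16 + 32 + 64 + 128 + 256 + 512 + 1024 + 2048 + 4096 + 8192 + 16384 + 32768 + 65536 + 131072
Sum of copies = 262143 (geometric series: 2^k - 1)
Total = 235657 + 262143 = 497800


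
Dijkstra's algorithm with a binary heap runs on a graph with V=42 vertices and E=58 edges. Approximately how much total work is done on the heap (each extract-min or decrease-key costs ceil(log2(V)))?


Dijkstra with a binary heap: each vertex is extracted once, each edge may relax once.
Each heap operation costs O(log V).
V + E = 42 + 58 = 100
ceil(log2(42)) = 6 (since 2^5 = 32 < 42 <= 64 = 2^6)
Total heap work = (V+E) * ceil(log2(V)) = 100 * 6 = 600


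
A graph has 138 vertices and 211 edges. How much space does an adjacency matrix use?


Adjacency matrix: V x V grid of entries
Space = V^2 = 138^2 = 138 * 138 = 19044


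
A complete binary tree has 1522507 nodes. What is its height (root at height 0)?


In a complete binary tree, level k holds nodes 2^k .. 2^(k+1)-1 (1-indexed).
Height = floor(log2(n)) = floor(log2(1522507)) = 20
Check: 2^20 = 1048576 <= 1522507 < 2097152 = 2^21


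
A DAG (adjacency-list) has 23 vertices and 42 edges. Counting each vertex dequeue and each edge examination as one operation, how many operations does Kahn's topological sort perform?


V = 23 (vertex processing)
E = 42 (edge processing)
V + E = 23 + 42 = 65


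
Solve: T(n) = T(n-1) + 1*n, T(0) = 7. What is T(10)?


Expanding the recurrence:
T(10) = T(9) + 1*10
       = T(8) + 1*9 + 1*10
       ...
       = T(0) + 1*(1 + 2 + ... + 10)
       = 7 + 1 * 10*11/2
       = 7 + 1 * 55
       = 7 + 55 = 62


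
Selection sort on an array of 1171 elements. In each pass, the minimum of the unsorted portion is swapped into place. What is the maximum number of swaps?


Selection sort performs one swap per pass:
  Pass 1: find min in positions 0 to 1170, swap with position 0
  Pass 2: find min in positions 1 to 1170, swap with position 1
  Pass 3: find min in positions 2 to 1170, swap with position 2
  Pass 4: find min in positions 3 to 1170, swap with position 3
  Pass 5: find min in positions 4 to 1170, swap with position 4
  ... (1165 more passes)
Total passes (and swaps) = n - 1 = 1171 - 1 = 1170


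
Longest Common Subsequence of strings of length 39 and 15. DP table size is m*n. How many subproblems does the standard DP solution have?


DP table indexed by positions in both strings.
First string: 39 positions
Second string: 15 positions
Total = 39 * 15 = 585


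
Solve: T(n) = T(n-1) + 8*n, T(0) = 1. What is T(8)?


Expanding the recurrence:
T(8) = T(7) + 8*8
       = T(6) + 8*7 + 8*8
       ...
       = T(0) + 8*(1 + 2 + ... + 8)
       = 1 + 8 * 8*9/2
       = 1 + 8 * 36
       = 1 + 288 = 289


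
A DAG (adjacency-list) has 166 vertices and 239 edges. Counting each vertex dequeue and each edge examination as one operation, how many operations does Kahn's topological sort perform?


V = 166 (vertex processing)
E = 239 (edge processing)
V + E = 166 + 239 = 405


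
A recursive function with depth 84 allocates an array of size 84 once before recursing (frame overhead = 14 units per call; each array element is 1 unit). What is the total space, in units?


Array allocation: 84 units (allocated once)
Stack frames: 84 deep * 14 per frame = 1176 units
Total = 84 + 1176 = 1260


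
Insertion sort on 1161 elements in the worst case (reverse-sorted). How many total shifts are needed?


In the worst case (reverse-sorted), each element shifts past all previous:
  Element 1: 1 shifts
  Element 2: 2 shifts
  Element 3: 3 shifts
  Element 4: 4 shifts
  Element 5: 5 shifts
  ...
  Element 1160: 1160 shifts
Total = 1 + 2 + ... + 1160
= 1161*(1161-1)/2 = 673380


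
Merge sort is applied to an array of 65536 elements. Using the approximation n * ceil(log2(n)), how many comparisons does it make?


Merge sort divides the array into halves recursively.
Number of levels = ceil(log2(65536)) = 16
At each level, approximately n = 65536 comparisons are needed for merging.
Total comparisons ~ n * ceil(log2(n)) = 65536 * 16 = 1048576


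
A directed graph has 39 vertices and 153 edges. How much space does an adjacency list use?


Adjacency list: one list head per vertex + one entry per edge
Vertex heads: 39
Edge entries: 153
Total = 39 + 153 = 192


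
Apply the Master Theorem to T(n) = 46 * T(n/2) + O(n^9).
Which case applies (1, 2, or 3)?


The Master Theorem: T(n) = a*T(n/b) + O(n^c)
  a = 46, b = 2, c = 9
log_b(a) = log_2(46) ~ 5.524
Compare b^c with a: 2^9 = 512 > 46, so c > log_b(a).
Since c > log_b(a), Case 3 applies.
T(n) = O(n^9)
Master Theorem case = 3


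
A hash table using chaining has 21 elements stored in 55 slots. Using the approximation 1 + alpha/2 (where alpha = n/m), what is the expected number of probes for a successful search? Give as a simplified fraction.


Load factor alpha = n/m = 21/55
Expected probes = 1 + alpha/2 = 1 + 21/(2*55)
= 1 + 21/110
= 110/110 + 21/110
= 131/110


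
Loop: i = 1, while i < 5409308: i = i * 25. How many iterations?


i multiplies by 25 each step:
i = 1 -> 25 -> 625 -> 15625 -> 390625 -> 9765625 (stop)
Iterations = ceil(log_25(5409308)) = 5


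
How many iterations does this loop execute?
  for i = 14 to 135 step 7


The loop variable i takes values starting at 14 and increments by 7 each iteration.
Sequence: i = 14, 21, 28, 35, 42, 49, 56, 63, 70, ...
The upper bound 135 is inclusive, so the count is floor((last - first) / step) + 1:
floor((135 - 14) / 7) + 1 = floor(121/7) + 1 = 17 + 1 = 18


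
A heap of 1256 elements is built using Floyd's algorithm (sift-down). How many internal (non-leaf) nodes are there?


Leaf nodes occupy roughly half the array.
Sift-down is called for each internal node, starting from the last one.
Internal nodes = floor(n/2) = floor(1256/2) = 628


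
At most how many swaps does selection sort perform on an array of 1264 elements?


Each of the 1263 passes places one element in its final position.
Pass 1: swap minimum into position 0
Pass 2: swap minimum of remaining into position 1
...
Pass 1263: last two elements, one swap
Maximum swaps = 1264 - 1 = 1263


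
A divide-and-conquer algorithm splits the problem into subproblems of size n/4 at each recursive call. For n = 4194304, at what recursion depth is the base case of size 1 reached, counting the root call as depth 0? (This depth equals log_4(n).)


At each depth, the problem size is divided by 4:
  Depth 0: problem size = 4194304
  Depth 1: problem size = 1048576
  Depth 2: problem size = 262144
  Depth 3: problem size = 65536
  Depth 4: problem size = 16384
  Depth 5: problem size = 4096
  Depth 6: problem size = 1024
  Depth 7: problem size = 256
  Depth 8: problem size = 64
  Depth 9: problem size = 16
  Depth 10: problem size = 4
  Depth 11: problem size = 1 (base case)
The base case is reached at depth log_4(4194304) = 11 (the tree has 12 levels counting depth 0, but the depth asked for is 11).
Recursion depth = 11


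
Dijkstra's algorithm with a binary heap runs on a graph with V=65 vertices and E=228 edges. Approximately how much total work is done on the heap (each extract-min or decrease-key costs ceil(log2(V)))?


Dijkstra with a binary heap: each vertex is extracted once, each edge may relax once.
Each heap operation costs O(log V).
V + E = 65 + 228 = 293
ceil(log2(65)) = 7 (since 2^6 = 64 < 65 <= 128 = 2^7)
Total heap work = (V+E) * ceil(log2(V)) = 293 * 7 = 2051


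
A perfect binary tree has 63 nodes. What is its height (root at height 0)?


For a perfect binary tree of height h: n = 2^(h+1) - 1, so h = log2(n+1) - 1.
  n + 1 = 64 = 2^6
  log2(64) = 6
  height = 6 - 1 = 5


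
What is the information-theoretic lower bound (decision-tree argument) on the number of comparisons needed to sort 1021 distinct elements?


A binary decision tree of height h has at most 2^h leaves and needs at least n! of them, so h >= ceil(log2(n!)).
1021! is far too large to multiply out, so use Stirling's series:
  ln(n!) ~ n ln n - n + (1/2) ln(2 pi n) + 1/(12n)  (error below 1/(360 n^3), negligible here)
  ln(1021) = 6.9285378
  n ln n = 1021 * 6.9285378 = 7074.0371
  (1/2) ln(2 pi * 1021) = (1/2) ln(6415.1322) = 4.3832
  1/(12*1021) = 0.0001
  ln(1021!) ~ 7074.0371 - 1021 + 4.3832 + 0.0001 = 6057.4204
Convert to base 2: log2(1021!) = 6057.4204 / ln 2 = 6057.4204 / 0.69314718 = 8739.0104
ceil(8739.0104) = 8740


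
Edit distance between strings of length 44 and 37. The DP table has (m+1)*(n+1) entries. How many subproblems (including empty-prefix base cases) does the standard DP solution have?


The table includes base cases (empty prefixes).
Rows: (m+1) = 45
Columns: (n+1) = 38
Total = 45 * 38 = 1710


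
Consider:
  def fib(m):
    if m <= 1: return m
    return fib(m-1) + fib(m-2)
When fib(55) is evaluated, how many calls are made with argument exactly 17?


Let N(m) = number of times fib(m) is called while evaluating fib(55).
N(55) = 1 (the initial call).
N(54) = 1 (only fib(55) calls it).
For 1 <= m <= 53: fib(m) is called by fib(m+1) and fib(m+2), so
  N(m) = N(m+1) + N(m+2).
fib(0) is called only by fib(2), so N(0) = N(2).
Walk down from m=55:
  N(55)=1, N(54)=1, N(53)=2, N(52)=3, N(51)=5, N(50)=8, N(49)=13, N(48)=21, N(47)=34, N(46)=55, N(45)=89, N(44)=144, N(43)=233, N(42)=377, N(41)=610, N(40)=987, N(39)=1597, N(38)=2584, N(37)=4181, N(36)=6765, N(35)=10946, N(34)=17711, N(33)=28657, N(32)=46368, N(31)=75025, N(30)=121393, N(29)=196418, N(28)=317811, N(27)=514229, N(26)=832040, N(25)=1346269, N(24)=2178309, N(23)=3524578, N(22)=5702887, N(21)=9227465, N(20)=14930352, N(19)=24157817, N(18)=39088169, N(17)=63245986
N(17) = 63245986


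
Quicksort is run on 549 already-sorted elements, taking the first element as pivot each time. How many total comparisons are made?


Sum of comparisons per partition:
548 + 547 + ... + 1 + 0
= 549 * (549 - 1) / 2
= 549 * 548 / 2
= 150426


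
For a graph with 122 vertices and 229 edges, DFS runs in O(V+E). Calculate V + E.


A full DFS traversal visits each vertex once and examines each edge once.
V = 122
E = 229
Sum = 122 + 229 = 351


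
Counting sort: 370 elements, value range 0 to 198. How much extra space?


n = 370 (output array)
k = 199 (count array for 199 distinct values)
Extra space = 370 + 199 = 569


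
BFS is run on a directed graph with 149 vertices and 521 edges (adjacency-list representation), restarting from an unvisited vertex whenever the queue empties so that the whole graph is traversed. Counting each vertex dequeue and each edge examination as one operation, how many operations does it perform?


A full BFS traversal dequeues each vertex exactly once and examines each directed edge exactly once.
V = 149 (vertex processing cost)
E = 521 (edge examination cost)
Total operations proportional to V + E = 149 + 521 = 670


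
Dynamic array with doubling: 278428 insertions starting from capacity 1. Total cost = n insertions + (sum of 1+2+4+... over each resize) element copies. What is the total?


n = 278428
Insertion costs: 278428
Resizes copy 1, 2, 4, ... up to the largest power of 2 that is <= n-1 = 278427, i.e. 262144.
Copy costs = 1 + 2 + 4 + 8 + 16 + 32 + 64 + 128 + 256 + 512 + 1024 + 2048 + 4096 + 8192 + 16384 + 32768 + 65536 + 131072 + 262144 = 524287
Total = 278428 + 524287 = 802715


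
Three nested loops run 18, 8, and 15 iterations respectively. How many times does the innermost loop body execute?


Loop 1 (outermost): 18 iterations
Loop 2 (middle): 8 iterations per outer
Loop 3 (innermost): 15 iterations per middle
Total = 18 * 8 * 15 = 2160


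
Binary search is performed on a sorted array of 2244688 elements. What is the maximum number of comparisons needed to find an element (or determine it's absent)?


Binary search halves the search space each comparison:
  Step 1: search space = 2244688 -> 1122344
  Step 2: search space = 1122344 -> 561172
  Step 3: search space = 561172 -> 280586
  Step 4: search space = 280586 -> 140293
  Step 5: search space = 140293 -> 70146
  Step 6: search space = 70146 -> 35073
  Step 7: search space = 35073 -> 17536
  Step 8: search space = 17536 -> 8768
  Step 9: search space = 8768 -> 4384
  Step 10: search space = 4384 -> 2192
  Step 11: search space = 2192 -> 1096
  Step 12: search space = 1096 -> 548
  Step 13: search space = 548 -> 274
  Step 14: search space = 274 -> 137
  Step 15: search space = 137 -> 68
  Step 16: search space = 68 -> 34
  Step 17: search space = 34 -> 17
  Step 18: search space = 17 -> 8
  Step 19: search space = 8 -> 4
  Step 20: search space = 4 -> 2
  Step 21: search space = 2 -> 1
  Step 22: search space = 1 (final check)
Maximum comparisons = floor(log2(2244688)) + 1 = 21 + 1 = 22


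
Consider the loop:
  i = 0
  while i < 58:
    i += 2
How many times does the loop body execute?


Starting at i = 0, each iteration adds 2.
Iterations until i >= 58:
  Iteration 1: i = 0 -> i = 2
  Iteration 2: i = 2 -> i = 4
  Iteration 3: i = 4 -> i = 6
  Iteration 4: i = 6 -> i = 8
  Iteration 5: i = 8 -> i = 10
  Iteration 6: i = 10 -> i = 12
  Iteration 7: i = 12 -> i = 14
  Iteration 8: i = 14 -> i = 16
  ... continuing ...
Total iterations = ceil(58/2) = 29


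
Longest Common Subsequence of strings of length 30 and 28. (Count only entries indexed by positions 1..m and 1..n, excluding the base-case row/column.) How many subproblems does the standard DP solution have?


DP table indexed by positions in both strings.
First string: 30 positions
Second string: 28 positions
Total = 30 * 28 = 840


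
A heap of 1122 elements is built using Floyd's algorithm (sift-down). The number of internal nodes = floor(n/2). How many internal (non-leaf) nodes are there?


Leaf nodes occupy roughly half the array.
Sift-down is called for each internal node, starting from the last one.
Internal nodes = floor(n/2) = floor(1122/2) = 561


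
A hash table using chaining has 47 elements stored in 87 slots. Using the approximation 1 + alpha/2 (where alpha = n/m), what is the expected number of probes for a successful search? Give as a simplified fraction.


Load factor alpha = n/m = 47/87
Expected probes = 1 + alpha/2 = 1 + 47/(2*87)
= 1 + 47/174
= 174/174 + 47/174
= 221/174


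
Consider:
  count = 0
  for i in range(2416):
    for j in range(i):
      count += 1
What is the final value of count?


For each i, the inner loop runs i times:
  i=0: inner runs 0 times
  i=1: inner runs 1 time
  i=2: inner runs 2 times
  i=3: inner runs 3 times
  i=4: inner runs 4 times
  i=5: inner runs 5 times
  i=6: inner runs 6 times
  i=7: inner runs 7 times
  ...
Total = 0 + 1 + 2 + ... + 2415 = 2416*(2416-1)/2 = 2917320


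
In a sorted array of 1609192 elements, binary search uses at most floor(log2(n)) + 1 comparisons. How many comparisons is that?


Halving sequence: 1609192 -> 804596 -> 402298 -> 201149 -> 100574 -> 50287 -> 25143 -> 12571 -> 6285 -> 3142 -> 1571 -> 785 -> 392 -> 196 -> 98 -> 49 -> 24 -> 12 -> 6 -> 3 -> 1
Number of halvings = 20
Max comparisons = 20 + 1 = 21


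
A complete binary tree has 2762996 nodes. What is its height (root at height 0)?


In a complete binary tree, level k holds nodes 2^k .. 2^(k+1)-1 (1-indexed).
Height = floor(log2(n)) = floor(log2(2762996)) = 21
Check: 2^21 = 2097152 <= 2762996 < 4194304 = 2^22


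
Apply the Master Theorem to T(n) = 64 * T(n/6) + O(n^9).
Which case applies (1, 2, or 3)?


The Master Theorem: T(n) = a*T(n/b) + O(n^c)
  a = 64, b = 6, c = 9
log_b(a) = log_6(64) ~ 2.321
Compare b^c with a: 6^9 = 10077696 > 64, so c > log_b(a).
Since c > log_b(a), Case 3 applies.
T(n) = O(n^9)
Master Theorem case = 3


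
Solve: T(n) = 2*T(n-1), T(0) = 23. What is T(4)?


Unrolling:
T(4) = 2*T(3) = 2^2*T(2) = ... = 2^4*T(0)
= 2^4 * 23
= 16 * 23 = 368


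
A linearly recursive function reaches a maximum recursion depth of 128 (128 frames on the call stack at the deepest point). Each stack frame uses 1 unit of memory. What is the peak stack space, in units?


Maximum recursion depth = 128 frames
Memory per frame = 1 unit
Total stack space = depth * frame_size
= 128 * 1 = 128


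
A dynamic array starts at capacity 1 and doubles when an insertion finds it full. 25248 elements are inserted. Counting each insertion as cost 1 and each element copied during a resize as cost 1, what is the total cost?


n = 25248
Insertion costs: 25248
Resizes copy 1, 2, 4, ... up to the largest power of 2 that is <= n-1 = 25247, i.e. 16384.
Copy costs = 1 + 2 + 4 + 8 + 16 + 32 + 64 + 128 + 256 + 512 + 1024 + 2048 + 4096 + 8192 + 16384 = 32767
Total = 25248 + 32767 = 58015


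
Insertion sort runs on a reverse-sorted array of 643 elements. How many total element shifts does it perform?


Sum of shifts = 1 + 2 + 3 + ... + 642
= 643 * 642 / 2
= 412806 / 2
= 206403


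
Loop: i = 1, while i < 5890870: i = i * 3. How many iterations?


i multiplies by 3 each step:
i = 1 -> 3 -> 9 -> 27 -> 81 -> 243 -> 729 -> 2187 -> 6561 -> 19683 -> 59049 -> 177147 -> 531441 -> 1594323 -> 4782969 -> 14348907 (stop)
Iterations = ceil(log_3(5890870)) = 15


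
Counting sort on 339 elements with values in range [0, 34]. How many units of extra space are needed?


Output array size: 339 (to store sorted result)
Count array size: 35 (one slot per possible value, range 0 to 34)
Total extra space = 339 + 35 = 374


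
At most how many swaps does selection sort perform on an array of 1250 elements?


Each of the 1249 passes places one element in its final position.
Pass 1: swap minimum into position 0
Pass 2: swap minimum of remaining into position 1
...
Pass 1249: last two elements, one swap
Maximum swaps = 1250 - 1 = 1249


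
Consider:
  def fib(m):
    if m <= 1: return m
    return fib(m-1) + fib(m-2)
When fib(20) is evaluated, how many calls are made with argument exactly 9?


Let N(m) = number of times fib(m) is called while evaluating fib(20).
N(20) = 1 (the initial call).
N(19) = 1 (only fib(20) calls it).
For 1 <= m <= 18: fib(m) is called by fib(m+1) and fib(m+2), so
  N(m) = N(m+1) + N(m+2).
fib(0) is called only by fib(2), so N(0) = N(2).
Walk down from m=20:
  N(20)=1, N(19)=1, N(18)=2, N(17)=3, N(16)=5, N(15)=8, N(14)=13, N(13)=21, N(12)=34, N(11)=55, N(10)=89, N(9)=144
N(9) = 144


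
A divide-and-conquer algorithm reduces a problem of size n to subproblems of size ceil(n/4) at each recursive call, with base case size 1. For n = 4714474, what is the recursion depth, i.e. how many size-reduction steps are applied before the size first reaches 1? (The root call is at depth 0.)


Each step divides the size by 4 (rounding up); after k steps the size is ceil(n/4^k), which equals 1 exactly when 4^k >= n.
So the depth is the smallest k with 4^k >= 4714474, i.e. ceil(log_4(4714474)).
4^11 = 4194304 < 4714474 <= 16777216 = 4^12
Recursion depth = 12


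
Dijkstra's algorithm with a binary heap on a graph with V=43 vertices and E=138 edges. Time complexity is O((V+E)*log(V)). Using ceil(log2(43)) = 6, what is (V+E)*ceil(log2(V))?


Dijkstra with a binary heap: each vertex is extracted once, each edge may relax once.
Each heap operation costs O(log V).
V + E = 43 + 138 = 181
ceil(log2(43)) = 6 (since 2^5 = 32 < 43 <= 64 = 2^6)
Total heap work = (V+E) * ceil(log2(V)) = 181 * 6 = 1086


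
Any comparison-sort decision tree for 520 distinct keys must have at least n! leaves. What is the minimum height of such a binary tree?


A binary decision tree of height h has at most 2^h leaves and needs at least n! of them, so h >= ceil(log2(n!)).
520! is far too large to multiply out, so use Stirling's series:
  ln(n!) ~ n ln n - n + (1/2) ln(2 pi n) + 1/(12n)  (error below 1/(360 n^3), negligible here)
  ln(520) = 6.2538288
  n ln n = 520 * 6.2538288 = 3251.9910
  (1/2) ln(2 pi * 520) = (1/2) ln(3267.2564) = 4.0459
  1/(12*520) = 0.0002
  ln(520!) ~ 3251.9910 - 520 + 4.0459 + 0.0002 = 2736.0371
Convert to base 2: log2(520!) = 2736.0371 / ln 2 = 2736.0371 / 0.69314718 = 3947.2672
ceil(3947.2672) = 3948


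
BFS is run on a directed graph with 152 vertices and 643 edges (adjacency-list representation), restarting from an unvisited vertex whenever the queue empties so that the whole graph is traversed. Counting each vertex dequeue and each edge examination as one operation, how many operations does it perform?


A full BFS traversal dequeues each vertex exactly once and examines each directed edge exactly once.
V = 152 (vertex processing cost)
E = 643 (edge examination cost)
Total operations proportional to V + E = 152 + 643 = 795


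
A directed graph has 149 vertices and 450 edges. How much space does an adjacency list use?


Adjacency list: one list head per vertex + one entry per edge
Vertex heads: 149
Edge entries: 450
Total = 149 + 450 = 599


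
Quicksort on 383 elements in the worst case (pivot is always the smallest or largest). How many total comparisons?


In the worst case, each partition step picks the worst pivot:
  Partition 1: 382 comparisons (n-1 elements to compare)
  Partition 2: 381 comparisons
  Partition 3: 380 comparisons
  Partition 4: 379 comparisons
  Partition 5: 378 comparisons
  ...
  Last partition: 0 comparisons
Total = (n-1) + (n-2) + ... + 1 + 0 = n*(n-1)/2
= 383*382/2 = 73153


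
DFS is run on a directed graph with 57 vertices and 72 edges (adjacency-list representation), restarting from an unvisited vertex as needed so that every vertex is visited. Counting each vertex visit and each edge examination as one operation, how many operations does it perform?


A full DFS traversal processes each vertex exactly once (push/pop on stack).
Each directed edge is examined once.
V = 57, E = 72
V + E = 129


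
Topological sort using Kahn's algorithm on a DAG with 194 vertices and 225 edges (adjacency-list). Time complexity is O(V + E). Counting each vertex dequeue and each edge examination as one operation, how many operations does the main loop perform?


Kahn's algorithm:
  1. Compute in-degrees: O(V + E)
  2. Process queue: each vertex dequeued once (O(V))
     each edge examined once (O(E))
Total = V + E = 194 + 225 = 419


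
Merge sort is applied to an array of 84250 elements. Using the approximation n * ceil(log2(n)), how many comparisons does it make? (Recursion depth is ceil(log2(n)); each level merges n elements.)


Merge sort divides the array into halves recursively.
Number of levels = ceil(log2(84250)) = 17
At each level, approximately n = 84250 comparisons are needed for merging.
Total comparisons ~ n * ceil(log2(n)) = 84250 * 17 = 1432250


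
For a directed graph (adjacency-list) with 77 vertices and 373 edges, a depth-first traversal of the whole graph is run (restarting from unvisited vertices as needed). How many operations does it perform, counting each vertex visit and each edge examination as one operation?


A full DFS traversal visits each vertex once and examines each edge once.
V = 77
E = 373
Sum = 77 + 373 = 450


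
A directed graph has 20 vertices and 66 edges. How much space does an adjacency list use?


Adjacency list: one list head per vertex + one entry per edge
Vertex heads: 20
Edge entries: 66
Total = 20 + 66 = 86


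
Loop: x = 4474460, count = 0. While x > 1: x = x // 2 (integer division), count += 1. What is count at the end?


The variable x halves each step:
x = 4474460 -> 2237230 -> 1118615 -> 559307 -> 279653 -> 139826 -> 69913 -> 34956 -> 17478 -> 8739 -> 4369 -> 2184 -> 1092 -> 546 -> 273 -> 136 -> 68 -> 34 -> 17 -> 8 -> 4 -> 2 -> 1
Number of halvings = floor(log2(4474460)) = 22


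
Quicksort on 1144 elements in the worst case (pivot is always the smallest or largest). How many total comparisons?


In the worst case, each partition step picks the worst pivot:
  Partition 1: 1143 comparisons (n-1 elements to compare)
  Partition 2: 1142 comparisons
  Partition 3: 1141 comparisons
  Partition 4: 1140 comparisons
  Partition 5: 1139 comparisons
  ...
  Last partition: 0 comparisons
Total = (n-1) + (n-2) + ... + 1 + 0 = n*(n-1)/2
= 1144*1143/2 = 653796


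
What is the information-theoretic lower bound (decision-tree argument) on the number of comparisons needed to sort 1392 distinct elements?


A binary decision tree of height h has at most 2^h leaves and needs at least n! of them, so h >= ceil(log2(n!)).
1392! is far too large to multiply out, so use Stirling's series:
  ln(n!) ~ n ln n - n + (1/2) ln(2 pi n) + 1/(12n)  (error below 1/(360 n^3), negligible here)
  ln(1392) = 7.2384968
  n ln n = 1392 * 7.2384968 = 10075.9875
  (1/2) ln(2 pi * 1392) = (1/2) ln(8746.1939) = 4.5382
  1/(12*1392) = 0.0001
  ln(1392!) ~ 10075.9875 - 1392 + 4.5382 + 0.0001 = 8688.5258
Convert to base 2: log2(1392!) = 8688.5258 / ln 2 = 8688.5258 / 0.69314718 = 12534.8931
ceil(12534.8931) = 12535


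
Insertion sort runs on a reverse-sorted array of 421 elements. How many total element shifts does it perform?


Sum of shifts = 1 + 2 + 3 + ... + 420
= 421 * 420 / 2
= 176820 / 2
= 88410


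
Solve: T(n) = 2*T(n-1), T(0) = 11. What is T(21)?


Unrolling:
T(21) = 2*T(20) = 2^2*T(19) = ... = 2^21*T(0)
= 2^21 * 11
= 2097152 * 11 = 23068672


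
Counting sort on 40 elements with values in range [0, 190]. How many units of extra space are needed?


Output array size: 40 (to store sorted result)
Count array size: 191 (one slot per possible value, range 0 to 190)
Total extra space = 40 + 191 = 231


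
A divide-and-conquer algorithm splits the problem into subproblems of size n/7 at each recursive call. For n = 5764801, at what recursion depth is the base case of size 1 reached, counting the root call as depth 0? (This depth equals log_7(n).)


At each depth, the problem size is divided by 7:
  Depth 0: problem size = 5764801
  Depth 1: problem size = 823543
  Depth 2: problem size = 117649
  Depth 3: problem size = 16807
  Depth 4: problem size = 2401
  Depth 5: problem size = 343
  Depth 6: problem size = 49
  Depth 7: problem size = 7
  Depth 8: problem size = 1 (base case)
The base case is reached at depth log_7(5764801) = 8 (the tree has 9 levels counting depth 0, but the depth asked for is 8).
Recursion depth = 8


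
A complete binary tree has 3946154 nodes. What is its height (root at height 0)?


In a complete binary tree, level k holds nodes 2^k .. 2^(k+1)-1 (1-indexed).
Height = floor(log2(n)) = floor(log2(3946154)) = 21
Check: 2^21 = 2097152 <= 3946154 < 4194304 = 2^22


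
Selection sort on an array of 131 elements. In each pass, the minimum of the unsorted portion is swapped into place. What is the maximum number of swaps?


Selection sort performs one swap per pass:
  Pass 1: find min in positions 0 to 130, swap with position 0
  Pass 2: find min in positions 1 to 130, swap with position 1
  Pass 3: find min in positions 2 to 130, swap with position 2
  Pass 4: find min in positions 3 to 130, swap with position 3
  Pass 5: find min in positions 4 to 130, swap with position 4
  ... (125 more passes)
Total passes (and swaps) = n - 1 = 131 - 1 = 130


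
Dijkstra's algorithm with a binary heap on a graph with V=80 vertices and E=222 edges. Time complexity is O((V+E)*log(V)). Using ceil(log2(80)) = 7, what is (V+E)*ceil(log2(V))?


Dijkstra with a binary heap: each vertex is extracted once, each edge may relax once.
Each heap operation costs O(log V).
V + E = 80 + 222 = 302
ceil(log2(80)) = 7 (since 2^6 = 64 < 80 <= 128 = 2^7)
Total heap work = (V+E) * ceil(log2(V)) = 302 * 7 = 2114


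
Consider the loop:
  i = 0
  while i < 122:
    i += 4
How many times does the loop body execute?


Starting at i = 0, each iteration adds 4.
Iterations until i >= 122:
  Iteration 1: i = 0 -> i = 4
  Iteration 2: i = 4 -> i = 8
  Iteration 3: i = 8 -> i = 12
  Iteration 4: i = 12 -> i = 16
  Iteration 5: i = 16 -> i = 20
  Iteration 6: i = 20 -> i = 24
  Iteration 7: i = 24 -> i = 28
  Iteration 8: i = 28 -> i = 32
  ... continuing ...
Total iterations = ceil(122/4) = 31


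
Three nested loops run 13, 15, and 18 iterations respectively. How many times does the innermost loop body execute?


Loop 1 (outermost): 13 iterations
Loop 2 (middle): 15 iterations per outer
Loop 3 (innermost): 18 iterations per middle
Total = 13 * 15 * 18 = 3510


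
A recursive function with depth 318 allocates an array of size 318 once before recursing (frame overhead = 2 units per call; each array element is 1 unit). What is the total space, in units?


Array allocation: 318 units (allocated once)
Stack frames: 318 deep * 2 per frame = 636 units
Total = 318 + 636 = 954


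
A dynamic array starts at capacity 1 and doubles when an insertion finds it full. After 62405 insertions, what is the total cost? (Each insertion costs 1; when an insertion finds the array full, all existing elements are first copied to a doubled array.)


Insertion cost: 62405 (one per element)
Resizes occur just before inserting elements 2, 3, 5, 9, ...
Elements copied at each resize: 1 + 2 + 4 + 8 + 16 + 32 + 64 + 128 + 256 + 512 + 1024 + 2048 + 4096 + 8192 + 16384 + 32768
Sum of copies = 65535 (geometric series: 2^k - 1)
Total = 62405 + 65535 = 127940


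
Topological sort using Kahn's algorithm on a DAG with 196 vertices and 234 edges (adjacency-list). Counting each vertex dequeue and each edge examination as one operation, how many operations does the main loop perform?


Kahn's algorithm:
  1. Compute in-degrees: O(V + E)
  2. Process queue: each vertex dequeued once (O(V))
     each edge examined once (O(E))
Total = V + E = 196 + 234 = 430


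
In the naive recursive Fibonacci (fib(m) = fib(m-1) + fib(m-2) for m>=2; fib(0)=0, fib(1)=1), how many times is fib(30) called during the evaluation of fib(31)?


Let N(m) = number of times fib(m) is called while evaluating fib(31).
N(31) = 1 (the initial call).
N(30) = 1 (only fib(31) calls it).
For 1 <= m <= 29: fib(m) is called by fib(m+1) and fib(m+2), so
  N(m) = N(m+1) + N(m+2).
fib(0) is called only by fib(2), so N(0) = N(2).
Walk down from m=31:
  N(31)=1, N(30)=1
N(30) = 1


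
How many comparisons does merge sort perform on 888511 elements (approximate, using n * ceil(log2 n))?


Recursion depth: ceil(log2(888511)) = 20
Each recursion level merges n = 888511 elements
Total = 888511 * 20 = 17770220


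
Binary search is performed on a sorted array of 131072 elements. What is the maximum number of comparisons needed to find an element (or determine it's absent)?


Binary search halves the search space each comparison:
  Step 1: search space = 131072 -> 65536
  Step 2: search space = 65536 -> 32768
  Step 3: search space = 32768 -> 16384
  Step 4: search space = 16384 -> 8192
  Step 5: search space = 8192 -> 4096
  Step 6: search space = 4096 -> 2048
  Step 7: search space = 2048 -> 1024
  Step 8: search space = 1024 -> 512
  Step 9: search space = 512 -> 256
  Step 10: search space = 256 -> 128
  Step 11: search space = 128 -> 64
  Step 12: search space = 64 -> 32
  Step 13: search space = 32 -> 16
  Step 14: search space = 16 -> 8
  Step 15: search space = 8 -> 4
  Step 16: search space = 4 -> 2
  Step 17: search space = 2 -> 1
  Step 18: search space = 1 (final check)
Maximum comparisons = floor(log2(131072)) + 1 = 17 + 1 = 18


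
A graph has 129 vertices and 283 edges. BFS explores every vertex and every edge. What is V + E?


A full BFS traversal dequeues each vertex once and examines each edge once.
Vertex visits: 129
Edge visits: 283
V + E = 129 + 283 = 412


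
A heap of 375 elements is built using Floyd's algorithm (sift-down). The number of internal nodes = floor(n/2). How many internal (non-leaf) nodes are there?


Leaf nodes occupy roughly half the array.
Sift-down is called for each internal node, starting from the last one.
Internal nodes = floor(n/2) = floor(375/2) = 187


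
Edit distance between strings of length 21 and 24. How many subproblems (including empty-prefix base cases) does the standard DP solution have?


The table includes base cases (empty prefixes).
Rows: (m+1) = 22
Columns: (n+1) = 25
Total = 22 * 25 = 550


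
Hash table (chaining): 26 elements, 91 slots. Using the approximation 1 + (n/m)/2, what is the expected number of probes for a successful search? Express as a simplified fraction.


Computing expected probes:
alpha = 26/91
= 1 + alpha/2
= 1 + 26/(2*91)
= (2*91 + 26) / (2*91)
= 208/182 = 8/7


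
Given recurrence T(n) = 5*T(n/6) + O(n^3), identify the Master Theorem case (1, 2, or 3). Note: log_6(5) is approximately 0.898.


Master Theorem parameters: a=5, b=6, c=3
log_b(a) = 0.898
Compare b^c with a: 6^3 = 216 > 5, so c > log_b(a).
Comparing c=3 vs log_b(a)=0.898:
3 > 0.898 => Case 3
Result: T(n) = O(n^3)
Master Theorem case = 3


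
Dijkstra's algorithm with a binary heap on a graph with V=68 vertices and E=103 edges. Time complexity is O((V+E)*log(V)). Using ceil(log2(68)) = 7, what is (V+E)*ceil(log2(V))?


Dijkstra with a binary heap: each vertex is extracted once, each edge may relax once.
Each heap operation costs O(log V).
V + E = 68 + 103 = 171
ceil(log2(68)) = 7 (since 2^6 = 64 < 68 <= 128 = 2^7)
Total heap work = (V+E) * ceil(log2(V)) = 171 * 7 = 1197


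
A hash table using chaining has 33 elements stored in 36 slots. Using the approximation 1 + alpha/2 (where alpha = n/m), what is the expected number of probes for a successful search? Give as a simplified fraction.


Load factor alpha = n/m = 33/36
Expected probes = 1 + alpha/2 = 1 + 33/(2*36)
= 1 + 33/72
= 72/72 + 33/72
= 105/72
Simplify: 35/24


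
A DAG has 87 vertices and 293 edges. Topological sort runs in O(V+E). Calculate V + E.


V = 87 (vertex processing)
E = 293 (edge processing)
V + E = 87 + 293 = 380


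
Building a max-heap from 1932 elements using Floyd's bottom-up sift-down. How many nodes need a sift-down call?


In a heap of 1932 elements (0-indexed array):
  Last element index: 1931
  Parent of last element: floor((1931 - 1) / 2) = 965
  Internal nodes: indices 0 to 965
  Count = floor(1932/2) = 966


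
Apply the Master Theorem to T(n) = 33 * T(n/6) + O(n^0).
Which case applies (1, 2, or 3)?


The Master Theorem: T(n) = a*T(n/b) + O(n^c)
  a = 33, b = 6, c = 0
log_b(a) = log_6(33) ~ 1.951
Compare b^c with a: 6^0 = 1 < 33, so c < log_b(a).
Since c < log_b(a), Case 1 applies.
T(n) = O(n^(log_6 33)) ~ O(n^1.951)
Master Theorem case = 1


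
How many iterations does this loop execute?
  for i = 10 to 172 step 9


The loop variable i takes values starting at 10 and increments by 9 each iteration.
Sequence: i = 10, 19, 28, 37, 46, 55, 64, 73, 82, ...
The upper bound 172 is inclusive, so the count is floor((last - first) / step) + 1:
floor((172 - 10) / 9) + 1 = floor(162/9) + 1 = 18 + 1 = 19


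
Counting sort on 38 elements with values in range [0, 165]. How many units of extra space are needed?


Output array size: 38 (to store sorted result)
Count array size: 166 (one slot per possible value, range 0 to 165)
Total extra space = 38 + 166 = 204


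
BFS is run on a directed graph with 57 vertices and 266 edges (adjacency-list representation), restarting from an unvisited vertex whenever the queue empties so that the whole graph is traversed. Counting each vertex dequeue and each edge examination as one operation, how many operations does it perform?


A full BFS traversal dequeues each vertex exactly once and examines each directed edge exactly once.
V = 57 (vertex processing cost)
E = 266 (edge examination cost)
Total operations proportional to V + E = 57 + 266 = 323


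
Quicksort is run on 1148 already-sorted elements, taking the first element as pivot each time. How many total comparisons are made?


Sum of comparisons per partition:
1147 + 1146 + ... + 1 + 0
= 1148 * (1148 - 1) / 2
= 1148 * 1147 / 2
= 658378


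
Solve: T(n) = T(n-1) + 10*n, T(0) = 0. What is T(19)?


Expanding the recurrence:
T(19) = T(18) + 10*19
       = T(17) + 10*18 + 10*19
       ...
       = T(0) + 10*(1 + 2 + ... + 19)
       = 0 + 10 * 19*20/2
       = 0 + 10 * 190
       = 0 + 1900 = 1900


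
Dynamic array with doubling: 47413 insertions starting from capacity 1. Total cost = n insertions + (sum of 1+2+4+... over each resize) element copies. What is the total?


n = 47413
Insertion costs: 47413
Resizes copy 1, 2, 4, ... up to the largest power of 2 that is <= n-1 = 47412, i.e. 32768.
Copy costs = 1 + 2 + 4 + 8 + 16 + 32 + 64 + 128 + 256 + 512 + 1024 + 2048 + 4096 + 8192 + 16384 + 32768 = 65535
Total = 47413 + 65535 = 112948


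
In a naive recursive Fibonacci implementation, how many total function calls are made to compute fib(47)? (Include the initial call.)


Let C(m) = total calls to evaluate fib(m). Then C(0)=C(1)=1, and
C(m) = 1 + C(m-1) + C(m-2) for m >= 2.
Build the table (each entry = 1 + previous two):
  C(0) = 1
  C(1) = 1
  C(2) = 1 + 1 + 1 = 3
  C(3) = 1 + 3 + 1 = 5
  C(4) = 1 + 5 + 3 = 9
  C(5) = 1 + 9 + 5 = 15
  C(6) = 1 + 15 + 9 = 25
  C(7) = 1 + 25 + 15 = 41
  C(8) = 1 + 41 + 25 = 67
  C(9) = 1 + 67 + 41 = 109
  C(10) = 1 + 109 + 67 = 177
  C(11) = 1 + 177 + 109 = 287
  C(12) = 1 + 287 + 177 = 465
  C(13) = 1 + 465 + 287 = 753
  C(14) = 1 + 753 + 465 = 1219
  C(15) = 1 + 1219 + 753 = 1973
  C(16) = 1 + 1973 + 1219 = 3193
  C(17) = 1 + 3193 + 1973 = 5167
  C(18) = 1 + 5167 + 3193 = 8361
  C(19) = 1 + 8361 + 5167 = 13529
  C(20) = 1 + 13529 + 8361 = 21891
  C(21) = 1 + 21891 + 13529 = 35421
  C(22) = 1 + 35421 + 21891 = 57313
  C(23) = 1 + 57313 + 35421 = 92735
  C(24) = 1 + 92735 + 57313 = 150049
  C(25) = 1 + 150049 + 92735 = 242785
  C(26) = 1 + 242785 + 150049 = 392835
  C(27) = 1 + 392835 + 242785 = 635621
  C(28) = 1 + 635621 + 392835 = 1028457
  C(29) = 1 + 1028457 + 635621 = 1664079
  C(30) = 1 + 1664079 + 1028457 = 2692537
  C(31) = 1 + 2692537 + 1664079 = 4356617
  C(32) = 1 + 4356617 + 2692537 = 7049155
  C(33) = 1 + 7049155 + 4356617 = 11405773
  C(34) = 1 + 11405773 + 7049155 = 18454929
  C(35) = 1 + 18454929 + 11405773 = 29860703
  C(36) = 1 + 29860703 + 18454929 = 48315633
  C(37) = 1 + 48315633 + 29860703 = 78176337
  C(38) = 1 + 78176337 + 48315633 = 126491971
  C(39) = 1 + 126491971 + 78176337 = 204668309
  C(40) = 1 + 204668309 + 126491971 = 331160281
  C(41) = 1 + 331160281 + 204668309 = 535828591
  C(42) = 1 + 535828591 + 331160281 = 866988873
  C(43) = 1 + 866988873 + 535828591 = 1402817465
  C(44) = 1 + 1402817465 + 866988873 = 2269806339
  C(45) = 1 + 2269806339 + 1402817465 = 3672623805
  C(46) = 1 + 3672623805 + 2269806339 = 5942430145
  C(47) = 1 + 5942430145 + 3672623805 = 9615053951
Total calls for fib(47) = 9615053951


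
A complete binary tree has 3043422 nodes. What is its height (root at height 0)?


In a complete binary tree, level k holds nodes 2^k .. 2^(k+1)-1 (1-indexed).
Height = floor(log2(n)) = floor(log2(3043422)) = 21
Check: 2^21 = 2097152 <= 3043422 < 4194304 = 2^22
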